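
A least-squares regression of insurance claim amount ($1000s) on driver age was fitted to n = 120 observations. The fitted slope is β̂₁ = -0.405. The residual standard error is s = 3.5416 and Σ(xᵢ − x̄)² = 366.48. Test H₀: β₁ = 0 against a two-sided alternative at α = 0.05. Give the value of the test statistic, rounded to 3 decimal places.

SE(β̂₁) = s/√Sₓₓ = 3.5416/√366.48 = 0.185001.
t = -0.405 / 0.185001 = -2.189.
df = n − 2 = 118.
Two-sided p ≈ 0.0306, which is < 0.05, so reject H₀.
There is evidence that driver age is associated with insurance claim amount.

t = -2.189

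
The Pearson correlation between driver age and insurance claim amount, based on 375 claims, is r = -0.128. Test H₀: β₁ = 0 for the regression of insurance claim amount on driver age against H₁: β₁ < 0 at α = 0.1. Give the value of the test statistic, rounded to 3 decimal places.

t = -2.493

t = r·√(n − 2)/√(1 − r²) = -0.128·√373/√0.983616 = -2.493.
df = n − 2 = 373.
One-sided p ≈ 0.0066, which is < 0.1, so reject H₀.
There is evidence of a linear association between driver age and insurance claim amount.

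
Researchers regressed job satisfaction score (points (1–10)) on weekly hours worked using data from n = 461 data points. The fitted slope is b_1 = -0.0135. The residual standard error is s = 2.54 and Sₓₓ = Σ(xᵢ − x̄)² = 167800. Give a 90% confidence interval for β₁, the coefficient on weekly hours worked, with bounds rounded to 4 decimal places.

(-0.0237, -0.0033)

SE(b_1) = s/√Sₓₓ = 2.54/√167800 = 0.00620066.
df = n − 2 = 459.
t* = t_{0.05, 459} = 1.64818.
Margin = t* × SE = 1.64818 × 0.00620066 = 0.010220.
CI: -0.0135 ± 0.010220 → (-0.0237, -0.0033).
With 90% confidence, each one-unit increase in weekly hours worked is associated with a change of between -0.0237 and -0.0033 points (1–10) in job satisfaction score.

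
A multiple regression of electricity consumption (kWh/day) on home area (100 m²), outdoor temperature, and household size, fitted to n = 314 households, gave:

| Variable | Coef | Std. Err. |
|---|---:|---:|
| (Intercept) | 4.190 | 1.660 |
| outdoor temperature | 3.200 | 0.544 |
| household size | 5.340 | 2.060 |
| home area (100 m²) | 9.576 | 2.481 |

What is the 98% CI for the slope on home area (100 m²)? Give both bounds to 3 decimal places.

(3.774, 15.378)

Read off: b = 9.576, SE = 2.481 for home area (100 m²).
df = n − k − 1 = 314 − 3 − 1 = 310.
t* = t_{0.01, 310} = 2.338437.
Margin = t* × SE = 2.338437 × 2.481 = 5.80166.
CI: 9.576 ± 5.80166 → (3.774, 15.378).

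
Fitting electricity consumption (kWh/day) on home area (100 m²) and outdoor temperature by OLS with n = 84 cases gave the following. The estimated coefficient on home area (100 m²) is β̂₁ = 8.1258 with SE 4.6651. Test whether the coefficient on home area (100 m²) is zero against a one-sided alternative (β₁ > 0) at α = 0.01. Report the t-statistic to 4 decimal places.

t = 1.7418

H₀: β₁ = 0 vs H₁: β₁ > 0.
t = (β̂₁ − β₁⁰)/SE = 8.1258 / 4.6651 = 1.7418.
df = n − k − 1 = 84 − 2 − 1 = 81.
One-sided p ≈ 0.0427, which is ≥ 0.01, so fail to reject H₀.
The data do not give significant evidence that the true slope on home area (100 m²) is positive, holding the other predictors fixed.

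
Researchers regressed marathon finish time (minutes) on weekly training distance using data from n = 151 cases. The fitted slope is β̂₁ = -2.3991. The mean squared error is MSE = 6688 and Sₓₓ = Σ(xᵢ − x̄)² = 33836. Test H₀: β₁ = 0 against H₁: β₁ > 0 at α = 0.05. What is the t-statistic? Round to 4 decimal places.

SE(β̂₁) = √(MSE/Sₓₓ) = √(6688/33836) = 0.444589.
t = -2.3991 / 0.444589 = -5.3962.
df = n − 2 = 149.
One-sided p ≈ 1.0000, which is ≥ 0.05, so fail to reject H₀.
The data do not give significant evidence that the true slope on weekly training distance is positive.

t = -5.3962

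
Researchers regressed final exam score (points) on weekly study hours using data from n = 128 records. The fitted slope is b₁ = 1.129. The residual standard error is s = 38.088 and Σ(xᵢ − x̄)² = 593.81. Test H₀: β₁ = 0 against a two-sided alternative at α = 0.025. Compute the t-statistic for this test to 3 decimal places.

t = 0.722

SE(b₁) = s/√Sₓₓ = 38.088/√593.81 = 1.56302.
t = 1.129 / 1.56302 = 0.722.
df = n − 2 = 126.
Two-sided p ≈ 0.4714, which is ≥ 0.025, so fail to reject H₀.
The data do not give significant evidence of an association between weekly study hours and final exam score.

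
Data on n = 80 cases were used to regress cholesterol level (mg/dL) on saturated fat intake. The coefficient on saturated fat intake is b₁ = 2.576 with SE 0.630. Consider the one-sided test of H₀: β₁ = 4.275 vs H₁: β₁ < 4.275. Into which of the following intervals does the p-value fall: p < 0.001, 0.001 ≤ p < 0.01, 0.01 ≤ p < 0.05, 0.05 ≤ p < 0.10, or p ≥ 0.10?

0.001 ≤ p < 0.01

t = (2.576 − 4.275) / 0.630 = -2.697.
df = n − 2 = 80 − 2 = 78.
One-sided p = P(T_{78} < t) ≈ 0.0043.
So 0.001 ≤ p < 0.01.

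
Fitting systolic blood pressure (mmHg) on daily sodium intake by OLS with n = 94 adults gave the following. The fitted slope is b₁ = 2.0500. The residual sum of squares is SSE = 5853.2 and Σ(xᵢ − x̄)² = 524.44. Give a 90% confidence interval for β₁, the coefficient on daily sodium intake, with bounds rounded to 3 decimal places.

(1.471, 2.629)

MSE = SSE/(n − 2) = 5853.2/92 = 63.6217.
SE(b₁) = √(MSE/Sₓₓ) = √(63.6217/524.44) = 0.348301.
df = n − 2 = 92.
t* = t_{0.05, 92} = 1.661585.
Margin = t* × SE = 1.661585 × 0.348301 = 0.57873.
CI: 2.0500 ± 0.57873 → (1.471, 2.629).
With 90% confidence, each one-unit increase in daily sodium intake is associated with a change of between 1.471 and 2.629 mmHg in systolic blood pressure.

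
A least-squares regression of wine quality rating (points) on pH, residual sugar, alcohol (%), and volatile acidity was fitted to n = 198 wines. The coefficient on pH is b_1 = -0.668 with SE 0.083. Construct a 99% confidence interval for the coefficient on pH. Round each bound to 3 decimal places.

df = n − k − 1 = 198 − 4 − 1 = 193.
t* = t_{0.005, 193} = 2.601543.
Margin = t* × SE = 2.601543 × 0.083 = 0.21593.
CI: -0.668 ± 0.21593 → (-0.884, -0.452).
With 99% confidence, each one-unit increase in pH is associated with a change of between -0.884 and -0.452 points in wine quality rating, holding the other predictors fixed.

(-0.884, -0.452)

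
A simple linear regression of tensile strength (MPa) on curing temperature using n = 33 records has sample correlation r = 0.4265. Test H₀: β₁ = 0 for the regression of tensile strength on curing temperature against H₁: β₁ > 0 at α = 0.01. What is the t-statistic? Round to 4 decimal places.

t = 2.6254

t = r·√(n − 2)/√(1 − r²) = 0.4265·√31/√0.818098 = 2.6254.
df = n − 2 = 31.
One-sided p ≈ 0.0067, which is < 0.01, so reject H₀.
There is evidence of a linear association between curing temperature and tensile strength.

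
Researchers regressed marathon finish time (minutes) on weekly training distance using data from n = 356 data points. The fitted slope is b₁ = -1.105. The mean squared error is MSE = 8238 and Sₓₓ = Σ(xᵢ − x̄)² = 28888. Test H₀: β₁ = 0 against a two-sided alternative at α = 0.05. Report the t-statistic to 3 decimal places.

t = -2.069

SE(b₁) = √(MSE/Sₓₓ) = √(8238/28888) = 0.534013.
t = -1.105 / 0.534013 = -2.069.
df = n − 2 = 354.
Two-sided p ≈ 0.0392, which is < 0.05, so reject H₀.
There is evidence that weekly training distance is associated with marathon finish time.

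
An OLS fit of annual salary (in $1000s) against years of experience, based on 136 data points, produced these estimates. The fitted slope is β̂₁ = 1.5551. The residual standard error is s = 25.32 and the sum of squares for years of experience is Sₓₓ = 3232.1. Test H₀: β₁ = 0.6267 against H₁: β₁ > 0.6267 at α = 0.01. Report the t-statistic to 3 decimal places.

t = 2.085

SE(β̂₁) = s/√Sₓₓ = 25.32/√3232.1 = 0.44537.
t = (1.5551 − 0.6267) / 0.44537 = 2.085.
df = n − 2 = 134.
One-sided p ≈ 0.0195, which is ≥ 0.01, so fail to reject H₀.
The data do not give significant evidence that the true slope on years of experience exceeds 0.6267 $1000s per unit.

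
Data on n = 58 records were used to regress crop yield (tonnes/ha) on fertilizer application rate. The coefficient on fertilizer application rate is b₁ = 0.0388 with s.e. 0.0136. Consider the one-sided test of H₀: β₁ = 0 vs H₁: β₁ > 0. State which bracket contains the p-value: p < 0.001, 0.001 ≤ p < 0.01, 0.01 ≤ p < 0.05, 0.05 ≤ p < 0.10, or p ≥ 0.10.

0.001 ≤ p < 0.01

t = 0.0388 / 0.0136 = 2.853.
df = n − 2 = 58 − 2 = 56.
One-sided p = P(T_{56} > t) ≈ 0.0030.
So 0.001 ≤ p < 0.01.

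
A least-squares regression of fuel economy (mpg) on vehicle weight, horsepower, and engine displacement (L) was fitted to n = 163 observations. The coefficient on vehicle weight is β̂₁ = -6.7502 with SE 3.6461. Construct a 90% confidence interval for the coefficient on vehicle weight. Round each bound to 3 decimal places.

(-12.783, -0.718)

df = n − k − 1 = 163 − 3 − 1 = 159.
t* = t_{0.05, 159} = 1.654494.
Margin = t* × SE = 1.654494 × 3.6461 = 6.03245.
CI: -6.7502 ± 6.03245 → (-12.783, -0.718).
With 90% confidence, each one-unit increase in vehicle weight is associated with a change of between -12.783 and -0.718 mpg in fuel economy, holding the other predictors fixed.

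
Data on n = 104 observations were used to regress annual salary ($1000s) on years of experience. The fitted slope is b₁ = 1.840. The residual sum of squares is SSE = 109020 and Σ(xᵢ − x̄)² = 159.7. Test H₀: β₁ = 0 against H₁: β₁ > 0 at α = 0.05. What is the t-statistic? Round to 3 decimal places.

MSE = SSE/(n − 2) = 109020/102 = 1068.82.
SE(b₁) = √(MSE/Sₓₓ) = √(1068.82/159.7) = 2.58702.
t = 1.840 / 2.58702 = 0.711.
df = n − 2 = 102.
One-sided p ≈ 0.2393, which is ≥ 0.05, so fail to reject H₀.
The data do not give significant evidence that the true slope on years of experience is positive.

t = 0.711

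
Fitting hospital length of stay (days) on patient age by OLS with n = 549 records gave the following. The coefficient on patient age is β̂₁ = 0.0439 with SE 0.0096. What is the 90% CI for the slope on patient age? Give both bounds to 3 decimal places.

df = n − 2 = 549 − 2 = 547.
t* = t_{0.05, 547} = 1.647644.
Margin = t* × SE = 1.647644 × 0.0096 = 0.01582.
CI: 0.0439 ± 0.01582 → (0.028, 0.060).
With 90% confidence, each one-unit increase in patient age is associated with a change of between 0.028 and 0.060 days in hospital length of stay.

(0.028, 0.060)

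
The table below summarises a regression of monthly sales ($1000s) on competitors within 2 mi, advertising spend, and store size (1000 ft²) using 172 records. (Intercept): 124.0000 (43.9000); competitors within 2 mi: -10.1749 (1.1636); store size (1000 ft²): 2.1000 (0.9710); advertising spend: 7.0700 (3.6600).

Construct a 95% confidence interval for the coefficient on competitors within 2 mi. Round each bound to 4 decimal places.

(-12.4721, -7.8777)

Read off: b = -10.1749, SE = 1.1636 for competitors within 2 mi.
df = n − k − 1 = 172 − 3 − 1 = 168.
t* = t_{0.025, 168} = 1.974185.
Margin = t* × SE = 1.974185 × 1.1636 = 2.297162.
CI: -10.1749 ± 2.297162 → (-12.4721, -7.8777).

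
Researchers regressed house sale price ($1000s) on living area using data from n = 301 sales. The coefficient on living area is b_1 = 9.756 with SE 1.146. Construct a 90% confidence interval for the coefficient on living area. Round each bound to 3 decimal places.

df = n − 2 = 301 − 2 = 299.
t* = t_{0.05, 299} = 1.649966.
Margin = t* × SE = 1.649966 × 1.146 = 1.89086.
CI: 9.756 ± 1.89086 → (7.865, 11.647).
With 90% confidence, each one-unit increase in living area is associated with a change of between 7.865 and 11.647 $1000s in house sale price.

(7.865, 11.647)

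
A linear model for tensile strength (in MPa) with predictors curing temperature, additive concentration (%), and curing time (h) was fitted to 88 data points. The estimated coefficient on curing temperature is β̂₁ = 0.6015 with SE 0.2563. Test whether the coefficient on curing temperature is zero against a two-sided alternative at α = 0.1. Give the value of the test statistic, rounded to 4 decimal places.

t = 2.3469

H₀: β₁ = 0 vs H₁: β₁ ≠ 0.
t = (β̂₁ − β₁⁰)/SE = 0.6015 / 0.2563 = 2.3469.
df = n − k − 1 = 88 − 3 − 1 = 84.
Two-sided p ≈ 0.0213, which is < 0.1, so reject H₀.
There is evidence that curing temperature is associated with tensile strength, holding the other predictors fixed.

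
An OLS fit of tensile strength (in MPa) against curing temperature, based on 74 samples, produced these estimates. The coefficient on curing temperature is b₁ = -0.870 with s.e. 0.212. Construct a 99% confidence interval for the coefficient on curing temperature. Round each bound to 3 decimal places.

df = n − 2 = 74 − 2 = 72.
t* = t_{0.005, 72} = 2.645852.
Margin = t* × SE = 2.645852 × 0.212 = 0.56092.
CI: -0.870 ± 0.56092 → (-1.431, -0.309).
With 99% confidence, each one-unit increase in curing temperature is associated with a change of between -1.431 and -0.309 MPa in tensile strength.

(-1.431, -0.309)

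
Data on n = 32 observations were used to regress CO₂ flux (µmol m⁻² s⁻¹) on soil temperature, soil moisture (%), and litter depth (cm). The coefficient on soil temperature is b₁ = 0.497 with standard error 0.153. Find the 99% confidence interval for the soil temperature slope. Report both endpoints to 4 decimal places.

df = n − k − 1 = 32 − 3 − 1 = 28.
t* = t_{0.005, 28} = 2.763262.
Margin = t* × SE = 2.763262 × 0.153 = 0.422779.
CI: 0.497 ± 0.422779 → (0.0742, 0.9198).
With 99% confidence, each one-unit increase in soil temperature is associated with a change of between 0.0742 and 0.9198 µmol m⁻² s⁻¹ in CO₂ flux, holding the other predictors fixed.

(0.0742, 0.9198)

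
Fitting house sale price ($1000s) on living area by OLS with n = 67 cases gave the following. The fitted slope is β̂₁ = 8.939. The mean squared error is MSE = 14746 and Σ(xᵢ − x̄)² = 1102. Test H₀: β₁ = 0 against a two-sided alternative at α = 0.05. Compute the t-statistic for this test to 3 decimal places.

SE(β̂₁) = √(MSE/Sₓₓ) = √(14746/1102) = 3.65802.
t = 8.939 / 3.65802 = 2.444.
df = n − 2 = 65.
Two-sided p ≈ 0.0173, which is < 0.05, so reject H₀.
There is evidence that living area is associated with house sale price.

t = 2.444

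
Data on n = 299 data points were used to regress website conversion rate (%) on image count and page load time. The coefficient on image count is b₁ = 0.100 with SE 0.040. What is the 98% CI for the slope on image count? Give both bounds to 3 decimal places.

(0.006, 0.194)

df = n − k − 1 = 299 − 2 − 1 = 296.
t* = t_{0.01, 296} = 2.339012.
Margin = t* × SE = 2.339012 × 0.040 = 0.09356.
CI: 0.100 ± 0.09356 → (0.006, 0.194).
With 98% confidence, each one-unit increase in image count is associated with a change of between 0.006 and 0.194 % in website conversion rate, holding the other predictors fixed.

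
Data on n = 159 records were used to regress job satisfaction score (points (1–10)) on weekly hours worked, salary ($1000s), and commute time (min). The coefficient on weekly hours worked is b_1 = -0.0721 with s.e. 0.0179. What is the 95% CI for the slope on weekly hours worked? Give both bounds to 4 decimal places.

df = n − k − 1 = 159 − 3 − 1 = 155.
t* = t_{0.025, 155} = 1.975387.
Margin = t* × SE = 1.975387 × 0.0179 = 0.035359.
CI: -0.0721 ± 0.035359 → (-0.1075, -0.0367).
With 95% confidence, each one-unit increase in weekly hours worked is associated with a change of between -0.1075 and -0.0367 points (1–10) in job satisfaction score, holding the other predictors fixed.

(-0.1075, -0.0367)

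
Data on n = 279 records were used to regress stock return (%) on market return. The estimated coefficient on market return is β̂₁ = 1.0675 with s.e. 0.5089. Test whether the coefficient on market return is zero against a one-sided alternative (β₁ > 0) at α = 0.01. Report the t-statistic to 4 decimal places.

H₀: β₁ = 0 vs H₁: β₁ > 0.
t = (β̂₁ − β₁⁰)/SE = 1.0675 / 0.5089 = 2.0977.
df = n − 2 = 279 − 2 = 277.
One-sided p ≈ 0.0184, which is ≥ 0.01, so fail to reject H₀.
The data do not give significant evidence that the true slope on market return is positive.

t = 2.0977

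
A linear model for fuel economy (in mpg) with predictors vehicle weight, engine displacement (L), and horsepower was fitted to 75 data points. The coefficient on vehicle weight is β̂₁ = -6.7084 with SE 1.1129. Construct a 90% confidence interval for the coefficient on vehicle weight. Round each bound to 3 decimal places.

(-8.563, -4.854)

df = n − k − 1 = 75 − 3 − 1 = 71.
t* = t_{0.05, 71} = 1.6666.
Margin = t* × SE = 1.6666 × 1.1129 = 1.85476.
CI: -6.7084 ± 1.85476 → (-8.563, -4.854).
With 90% confidence, each one-unit increase in vehicle weight is associated with a change of between -8.563 and -4.854 mpg in fuel economy, holding the other predictors fixed.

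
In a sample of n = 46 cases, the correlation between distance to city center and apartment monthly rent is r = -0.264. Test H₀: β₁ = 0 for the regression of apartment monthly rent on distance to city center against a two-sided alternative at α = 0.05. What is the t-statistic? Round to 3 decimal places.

t = -1.816

t = r·√(n − 2)/√(1 − r²) = -0.264·√44/√0.930304 = -1.816.
df = n − 2 = 44.
Two-sided p ≈ 0.0763, which is ≥ 0.05, so fail to reject H₀.
The data do not give significant evidence of a linear association between distance to city center and apartment monthly rent.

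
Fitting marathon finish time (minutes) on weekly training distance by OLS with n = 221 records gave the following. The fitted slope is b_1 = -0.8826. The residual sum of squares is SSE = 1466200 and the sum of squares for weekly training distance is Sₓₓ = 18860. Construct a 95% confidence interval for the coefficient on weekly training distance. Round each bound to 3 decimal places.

(-2.057, 0.292)

MSE = SSE/(n − 2) = 1466200/219 = 6694.98.
SE(b_1) = √(MSE/Sₓₓ) = √(6694.98/18860) = 0.595804.
df = n − 2 = 219.
t* = t_{0.025, 219} = 1.970855.
Margin = t* × SE = 1.970855 × 0.595804 = 1.17424.
CI: -0.8826 ± 1.17424 → (-2.057, 0.292).
With 95% confidence, each one-unit increase in weekly training distance is associated with a change of between -2.057 and 0.292 minutes in marathon finish time.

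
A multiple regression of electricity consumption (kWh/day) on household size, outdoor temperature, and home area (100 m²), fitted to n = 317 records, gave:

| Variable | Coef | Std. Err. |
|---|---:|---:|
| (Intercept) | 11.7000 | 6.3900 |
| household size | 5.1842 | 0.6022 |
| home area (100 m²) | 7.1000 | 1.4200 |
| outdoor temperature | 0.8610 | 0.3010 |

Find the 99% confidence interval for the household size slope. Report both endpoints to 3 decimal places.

Read off: b = 5.1842, SE = 0.6022 for household size.
df = n − k − 1 = 317 − 3 − 1 = 313.
t* = t_{0.005, 313} = 2.591628.
Margin = t* × SE = 2.591628 × 0.6022 = 1.56068.
CI: 5.1842 ± 1.56068 → (3.624, 6.745).

(3.624, 6.745)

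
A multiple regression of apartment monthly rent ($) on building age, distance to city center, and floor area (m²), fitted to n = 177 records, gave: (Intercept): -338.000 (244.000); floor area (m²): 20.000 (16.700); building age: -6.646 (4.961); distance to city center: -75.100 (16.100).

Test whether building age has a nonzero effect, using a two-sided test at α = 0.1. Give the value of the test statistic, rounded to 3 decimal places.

Read off: b = -6.646, SE = 4.961 for building age.
H₀: β₁ = 0 vs H₁: β₁ ≠ 0.
t = -6.646 / 4.961 = -1.340.
df = n − k − 1 = 177 − 3 − 1 = 173.
Two-sided p ≈ 0.1821, which is ≥ 0.1, so fail to reject H₀.
The data do not give significant evidence of an association between building age and apartment monthly rent, after adjusting for the other predictors.

t = -1.340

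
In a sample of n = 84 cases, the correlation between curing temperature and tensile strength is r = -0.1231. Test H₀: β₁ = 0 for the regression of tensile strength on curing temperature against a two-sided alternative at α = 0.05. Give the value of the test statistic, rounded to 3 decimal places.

t = r·√(n − 2)/√(1 − r²) = -0.1231·√82/√0.984846 = -1.123.
df = n − 2 = 82.
Two-sided p ≈ 0.2646, which is ≥ 0.05, so fail to reject H₀.
The data do not give significant evidence of a linear association between curing temperature and tensile strength.

t = -1.123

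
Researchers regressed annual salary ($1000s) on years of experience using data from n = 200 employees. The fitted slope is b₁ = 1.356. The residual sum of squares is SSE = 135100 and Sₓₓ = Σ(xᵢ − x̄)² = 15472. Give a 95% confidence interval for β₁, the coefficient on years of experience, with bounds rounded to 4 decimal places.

MSE = SSE/(n − 2) = 135100/198 = 682.323.
SE(b₁) = √(MSE/Sₓₓ) = √(682.323/15472) = 0.210001.
df = n − 2 = 198.
t* = t_{0.025, 198} = 1.972017.
Margin = t* × SE = 1.972017 × 0.210001 = 0.414126.
CI: 1.356 ± 0.414126 → (0.9419, 1.7701).
With 95% confidence, each one-unit increase in years of experience is associated with a change of between 0.9419 and 1.7701 $1000s in annual salary.

(0.9419, 1.7701)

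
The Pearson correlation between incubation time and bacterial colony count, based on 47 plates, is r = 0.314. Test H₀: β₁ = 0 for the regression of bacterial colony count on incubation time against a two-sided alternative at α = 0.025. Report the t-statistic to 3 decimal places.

t = r·√(n − 2)/√(1 − r²) = 0.314·√45/√0.901404 = 2.219.
df = n − 2 = 45.
Two-sided p ≈ 0.0316, which is ≥ 0.025, so fail to reject H₀.
The data do not give significant evidence of a linear association between incubation time and bacterial colony count.

t = 2.219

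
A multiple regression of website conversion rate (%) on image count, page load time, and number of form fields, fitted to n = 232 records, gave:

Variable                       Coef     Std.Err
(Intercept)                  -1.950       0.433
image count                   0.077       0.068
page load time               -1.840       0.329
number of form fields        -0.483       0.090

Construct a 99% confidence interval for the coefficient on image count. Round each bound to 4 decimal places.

Read off: b = 0.077, SE = 0.068 for image count.
df = n − k − 1 = 232 − 3 − 1 = 228.
t* = t_{0.005, 228} = 2.597564.
Margin = t* × SE = 2.597564 × 0.068 = 0.176634.
CI: 0.077 ± 0.176634 → (-0.0996, 0.2536).

(-0.0996, 0.2536)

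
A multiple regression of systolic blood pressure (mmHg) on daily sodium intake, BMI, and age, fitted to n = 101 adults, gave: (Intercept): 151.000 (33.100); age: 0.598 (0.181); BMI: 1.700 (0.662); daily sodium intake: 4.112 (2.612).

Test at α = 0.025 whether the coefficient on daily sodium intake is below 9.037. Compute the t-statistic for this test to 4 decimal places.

Read off: b = 4.112, SE = 2.612 for daily sodium intake.
H₀: β₁ = 9.037 vs H₁: β₁ < 9.037.
t = (4.112 − 9.037) / 2.612 = -1.8855.
df = n − k − 1 = 101 − 3 − 1 = 97.
One-sided p ≈ 0.0312, which is ≥ 0.025, so fail to reject H₀.
The data do not give significant evidence that the true slope on daily sodium intake is below 9.037 mmHg per unit, holding the other predictors fixed.

t = -1.8855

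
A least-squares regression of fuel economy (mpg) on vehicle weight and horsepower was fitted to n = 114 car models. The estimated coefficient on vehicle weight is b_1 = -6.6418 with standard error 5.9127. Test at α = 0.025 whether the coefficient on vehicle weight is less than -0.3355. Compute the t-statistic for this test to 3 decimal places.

H₀: β₁ = -0.3355 vs H₁: β₁ < -0.3355.
t = (b_1 − β₁⁰)/SE = (-6.6418 − (-0.3355)) / 5.9127 = -1.067.
df = n − k − 1 = 114 − 2 − 1 = 111.
One-sided p ≈ 0.1442, which is ≥ 0.025, so fail to reject H₀.
The data do not give significant evidence that the true slope on vehicle weight is below -0.3355 mpg per unit, holding the other predictors fixed.

t = -1.067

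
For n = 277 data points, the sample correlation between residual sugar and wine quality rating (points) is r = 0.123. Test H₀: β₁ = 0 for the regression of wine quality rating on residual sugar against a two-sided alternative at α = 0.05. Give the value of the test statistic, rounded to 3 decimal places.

t = 2.055

t = r·√(n − 2)/√(1 − r²) = 0.123·√275/√0.984871 = 2.055.
df = n − 2 = 275.
Two-sided p ≈ 0.0408, which is < 0.05, so reject H₀.
There is evidence of a linear association between residual sugar and wine quality rating.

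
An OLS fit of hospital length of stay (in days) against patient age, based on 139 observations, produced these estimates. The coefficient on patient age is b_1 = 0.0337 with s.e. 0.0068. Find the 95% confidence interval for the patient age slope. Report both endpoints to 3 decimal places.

df = n − 2 = 139 − 2 = 137.
t* = t_{0.025, 137} = 1.977431.
Margin = t* × SE = 1.977431 × 0.0068 = 0.01345.
CI: 0.0337 ± 0.01345 → (0.020, 0.047).
With 95% confidence, each one-unit increase in patient age is associated with a change of between 0.020 and 0.047 days in hospital length of stay.

(0.020, 0.047)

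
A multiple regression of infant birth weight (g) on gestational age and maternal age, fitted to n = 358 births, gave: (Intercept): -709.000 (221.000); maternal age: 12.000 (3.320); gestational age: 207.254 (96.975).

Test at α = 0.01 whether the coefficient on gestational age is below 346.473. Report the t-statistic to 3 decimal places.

t = -1.436

Read off: b = 207.254, SE = 96.975 for gestational age.
H₀: β₁ = 346.473 vs H₁: β₁ < 346.473.
t = (207.254 − 346.473) / 96.975 = -1.436.
df = n − k − 1 = 358 − 2 − 1 = 355.
One-sided p ≈ 0.0760, which is ≥ 0.01, so fail to reject H₀.
The data do not give significant evidence that the true slope on gestational age is below 346.473 g per unit, holding the other predictors fixed.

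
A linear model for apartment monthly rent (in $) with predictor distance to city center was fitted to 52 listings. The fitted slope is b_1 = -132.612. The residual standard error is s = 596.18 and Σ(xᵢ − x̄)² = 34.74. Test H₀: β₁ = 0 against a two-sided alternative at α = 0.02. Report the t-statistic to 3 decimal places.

t = -1.311

SE(b_1) = s/√Sₓₓ = 596.18/√34.74 = 101.149.
t = -132.612 / 101.149 = -1.311.
df = n − 2 = 50.
Two-sided p ≈ 0.1958, which is ≥ 0.02, so fail to reject H₀.
The data do not give significant evidence of an association between distance to city center and apartment monthly rent.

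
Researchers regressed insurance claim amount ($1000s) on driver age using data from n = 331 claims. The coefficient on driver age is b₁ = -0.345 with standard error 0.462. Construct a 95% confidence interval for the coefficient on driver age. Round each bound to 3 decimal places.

df = n − 2 = 331 − 2 = 329.
t* = t_{0.025, 329} = 1.967201.
Margin = t* × SE = 1.967201 × 0.462 = 0.90885.
CI: -0.345 ± 0.90885 → (-1.254, 0.564).
With 95% confidence, each one-unit increase in driver age is associated with a change of between -1.254 and 0.564 $1000s in insurance claim amount.

(-1.254, 0.564)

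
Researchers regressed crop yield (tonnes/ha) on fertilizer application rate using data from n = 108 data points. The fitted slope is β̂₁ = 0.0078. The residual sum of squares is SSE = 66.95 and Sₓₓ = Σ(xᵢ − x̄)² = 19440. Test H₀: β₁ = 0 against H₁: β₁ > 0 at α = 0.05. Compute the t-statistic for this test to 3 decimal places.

t = 1.368

MSE = SSE/(n − 2) = 66.95/106 = 0.631604.
SE(β̂₁) = √(MSE/Sₓₓ) = √(0.631604/19440) = 0.00569999.
t = 0.0078 / 0.00569999 = 1.368.
df = n − 2 = 106.
One-sided p ≈ 0.0870, which is ≥ 0.05, so fail to reject H₀.
The data do not give significant evidence that the true slope on fertilizer application rate is positive.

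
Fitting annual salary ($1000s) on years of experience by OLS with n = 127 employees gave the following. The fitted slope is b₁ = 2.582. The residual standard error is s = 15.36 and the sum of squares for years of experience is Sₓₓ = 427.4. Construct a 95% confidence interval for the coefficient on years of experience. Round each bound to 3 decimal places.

SE(b₁) = s/√Sₓₓ = 15.36/√427.4 = 0.742975.
df = n − 2 = 125.
t* = t_{0.025, 125} = 1.979124.
Margin = t* × SE = 1.979124 × 0.742975 = 1.47044.
CI: 2.582 ± 1.47044 → (1.112, 4.052).
With 95% confidence, each one-unit increase in years of experience is associated with a change of between 1.112 and 4.052 $1000s in annual salary.

(1.112, 4.052)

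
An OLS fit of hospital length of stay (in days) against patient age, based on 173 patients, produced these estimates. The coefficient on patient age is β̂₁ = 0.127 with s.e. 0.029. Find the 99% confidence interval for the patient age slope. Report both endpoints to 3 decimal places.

(0.051, 0.203)

df = n − 2 = 173 − 2 = 171.
t* = t_{0.005, 171} = 2.604886.
Margin = t* × SE = 2.604886 × 0.029 = 0.07554.
CI: 0.127 ± 0.07554 → (0.051, 0.203).
With 99% confidence, each one-unit increase in patient age is associated with a change of between 0.051 and 0.203 days in hospital length of stay.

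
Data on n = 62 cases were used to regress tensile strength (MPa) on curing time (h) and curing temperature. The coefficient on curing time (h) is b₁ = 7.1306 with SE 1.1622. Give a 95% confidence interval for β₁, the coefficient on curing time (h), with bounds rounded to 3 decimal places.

(4.805, 9.456)

df = n − k − 1 = 62 − 2 − 1 = 59.
t* = t_{0.025, 59} = 2.000995.
Margin = t* × SE = 2.000995 × 1.1622 = 2.32556.
CI: 7.1306 ± 2.32556 → (4.805, 9.456).
With 95% confidence, each one-unit increase in curing time (h) is associated with a change of between 4.805 and 9.456 MPa in tensile strength, holding the other predictors fixed.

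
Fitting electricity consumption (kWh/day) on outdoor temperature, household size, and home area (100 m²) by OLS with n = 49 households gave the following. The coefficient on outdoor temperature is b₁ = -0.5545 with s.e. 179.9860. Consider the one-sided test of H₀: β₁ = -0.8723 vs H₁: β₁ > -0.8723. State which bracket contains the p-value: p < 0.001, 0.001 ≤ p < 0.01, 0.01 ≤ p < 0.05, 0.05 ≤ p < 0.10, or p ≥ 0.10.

t = (-0.5545 − (-0.8723)) / 179.9860 = 0.002.
df = n − k − 1 = 49 − 3 − 1 = 45.
One-sided p = P(T_{45} > t) ≈ 0.4993.
So p ≥ 0.10.

p ≥ 0.10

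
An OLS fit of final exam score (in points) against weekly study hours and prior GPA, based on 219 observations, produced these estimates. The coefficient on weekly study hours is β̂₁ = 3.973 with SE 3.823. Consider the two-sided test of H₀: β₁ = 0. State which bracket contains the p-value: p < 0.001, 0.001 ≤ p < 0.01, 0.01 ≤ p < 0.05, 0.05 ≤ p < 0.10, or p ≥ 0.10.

p ≥ 0.10

t = 3.973 / 3.823 = 1.039.
df = n − k − 1 = 219 − 2 − 1 = 216.
Two-sided p = 2·P(T_{216} > |t|) ≈ 0.2999.
So p ≥ 0.10.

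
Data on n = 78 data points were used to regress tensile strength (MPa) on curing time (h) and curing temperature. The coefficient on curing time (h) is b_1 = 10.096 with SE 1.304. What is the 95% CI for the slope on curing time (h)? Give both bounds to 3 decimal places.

df = n − k − 1 = 78 − 2 − 1 = 75.
t* = t_{0.025, 75} = 1.992102.
Margin = t* × SE = 1.992102 × 1.304 = 2.59770.
CI: 10.096 ± 2.59770 → (7.498, 12.694).
With 95% confidence, each one-unit increase in curing time (h) is associated with a change of between 7.498 and 12.694 MPa in tensile strength, holding the other predictors fixed.

(7.498, 12.694)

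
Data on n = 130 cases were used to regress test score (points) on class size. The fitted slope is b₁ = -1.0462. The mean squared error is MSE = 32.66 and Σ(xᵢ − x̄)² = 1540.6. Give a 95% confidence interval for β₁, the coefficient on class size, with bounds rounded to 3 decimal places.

(-1.334, -0.758)

SE(b₁) = √(MSE/Sₓₓ) = √(32.66/1540.6) = 0.145601.
df = n − 2 = 128.
t* = t_{0.025, 128} = 1.978671.
Margin = t* × SE = 1.978671 × 0.145601 = 0.28810.
CI: -1.0462 ± 0.28810 → (-1.334, -0.758).
With 95% confidence, each one-unit increase in class size is associated with a change of between -1.334 and -0.758 points in test score.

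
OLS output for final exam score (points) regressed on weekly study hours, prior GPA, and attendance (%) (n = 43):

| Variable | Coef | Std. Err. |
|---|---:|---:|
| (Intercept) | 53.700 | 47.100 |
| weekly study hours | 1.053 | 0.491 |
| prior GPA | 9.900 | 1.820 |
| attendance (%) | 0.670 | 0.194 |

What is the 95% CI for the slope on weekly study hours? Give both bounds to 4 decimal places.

(0.0599, 2.0461)

Read off: b = 1.053, SE = 0.491 for weekly study hours.
df = n − k − 1 = 43 − 3 − 1 = 39.
t* = t_{0.025, 39} = 2.022691.
Margin = t* × SE = 2.022691 × 0.491 = 0.993141.
CI: 1.053 ± 0.993141 → (0.0599, 2.0461).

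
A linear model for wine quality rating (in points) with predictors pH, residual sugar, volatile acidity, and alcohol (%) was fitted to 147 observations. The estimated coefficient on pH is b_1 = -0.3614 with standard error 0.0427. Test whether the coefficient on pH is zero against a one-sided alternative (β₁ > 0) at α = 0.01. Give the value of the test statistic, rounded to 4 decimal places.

t = -8.4637

H₀: β₁ = 0 vs H₁: β₁ > 0.
t = (b_1 − β₁⁰)/SE = -0.3614 / 0.0427 = -8.4637.
df = n − k − 1 = 147 − 4 − 1 = 142.
One-sided p ≈ 1.0000, which is ≥ 0.01, so fail to reject H₀.
The data do not give significant evidence that the true slope on pH is positive, holding the other predictors fixed.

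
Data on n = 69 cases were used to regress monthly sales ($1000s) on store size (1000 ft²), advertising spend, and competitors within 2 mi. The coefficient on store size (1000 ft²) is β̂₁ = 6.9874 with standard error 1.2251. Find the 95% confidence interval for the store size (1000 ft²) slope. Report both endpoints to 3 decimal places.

(4.541, 9.434)

df = n − k − 1 = 69 − 3 − 1 = 65.
t* = t_{0.025, 65} = 1.997138.
Margin = t* × SE = 1.997138 × 1.2251 = 2.44669.
CI: 6.9874 ± 2.44669 → (4.541, 9.434).
With 95% confidence, each one-unit increase in store size (1000 ft²) is associated with a change of between 4.541 and 9.434 $1000s in monthly sales, holding the other predictors fixed.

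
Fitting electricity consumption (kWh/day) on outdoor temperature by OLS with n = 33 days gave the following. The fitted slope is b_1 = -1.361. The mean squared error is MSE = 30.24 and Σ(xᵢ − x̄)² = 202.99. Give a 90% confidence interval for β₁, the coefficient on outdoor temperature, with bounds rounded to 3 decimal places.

(-2.015, -0.707)

SE(b_1) = √(MSE/Sₓₓ) = √(30.24/202.99) = 0.38597.
df = n − 2 = 31.
t* = t_{0.05, 31} = 1.695519.
Margin = t* × SE = 1.695519 × 0.38597 = 0.65442.
CI: -1.361 ± 0.65442 → (-2.015, -0.707).
With 90% confidence, each one-unit increase in outdoor temperature is associated with a change of between -2.015 and -0.707 kWh/day in electricity consumption.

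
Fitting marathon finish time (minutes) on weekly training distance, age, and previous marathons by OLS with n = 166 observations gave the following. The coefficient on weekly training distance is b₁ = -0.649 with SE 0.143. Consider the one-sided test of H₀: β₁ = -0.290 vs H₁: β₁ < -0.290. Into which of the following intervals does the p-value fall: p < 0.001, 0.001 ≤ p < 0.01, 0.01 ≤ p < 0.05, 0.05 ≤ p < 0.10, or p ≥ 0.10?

t = (-0.649 − (-0.290)) / 0.143 = -2.510.
df = n − k − 1 = 166 − 3 − 1 = 162.
One-sided p = P(T_{162} < t) ≈ 0.0065.
So 0.001 ≤ p < 0.01.

0.001 ≤ p < 0.01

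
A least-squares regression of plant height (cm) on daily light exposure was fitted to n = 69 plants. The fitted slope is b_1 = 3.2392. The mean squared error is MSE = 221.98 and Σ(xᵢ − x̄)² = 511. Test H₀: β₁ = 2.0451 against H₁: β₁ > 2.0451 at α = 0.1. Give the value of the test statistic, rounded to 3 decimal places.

t = 1.812

SE(b_1) = √(MSE/Sₓₓ) = √(221.98/511) = 0.659093.
t = (3.2392 − 2.0451) / 0.659093 = 1.812.
df = n − 2 = 67.
One-sided p ≈ 0.0373, which is < 0.1, so reject H₀.
There is evidence that the true slope on daily light exposure exceeds 2.0451 cm per unit.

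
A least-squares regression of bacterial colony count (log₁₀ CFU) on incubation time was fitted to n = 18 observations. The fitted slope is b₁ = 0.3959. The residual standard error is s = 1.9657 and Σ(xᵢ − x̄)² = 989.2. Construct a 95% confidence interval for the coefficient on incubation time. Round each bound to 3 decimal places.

(0.263, 0.528)

SE(b₁) = s/√Sₓₓ = 1.9657/√989.2 = 0.0624993.
df = n − 2 = 16.
t* = t_{0.025, 16} = 2.119905.
Margin = t* × SE = 2.119905 × 0.0624993 = 0.13249.
CI: 0.3959 ± 0.13249 → (0.263, 0.528).
With 95% confidence, each one-unit increase in incubation time is associated with a change of between 0.263 and 0.528 log₁₀ CFU in bacterial colony count.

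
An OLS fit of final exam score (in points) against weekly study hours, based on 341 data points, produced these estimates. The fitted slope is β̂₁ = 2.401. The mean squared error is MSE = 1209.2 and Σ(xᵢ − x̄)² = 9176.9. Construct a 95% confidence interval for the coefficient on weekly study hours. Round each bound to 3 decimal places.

SE(β̂₁) = √(MSE/Sₓₓ) = √(1209.2/9176.9) = 0.362995.
df = n − 2 = 339.
t* = t_{0.025, 339} = 1.966986.
Margin = t* × SE = 1.966986 × 0.362995 = 0.71401.
CI: 2.401 ± 0.71401 → (1.687, 3.115).
With 95% confidence, each one-unit increase in weekly study hours is associated with a change of between 1.687 and 3.115 points in final exam score.

(1.687, 3.115)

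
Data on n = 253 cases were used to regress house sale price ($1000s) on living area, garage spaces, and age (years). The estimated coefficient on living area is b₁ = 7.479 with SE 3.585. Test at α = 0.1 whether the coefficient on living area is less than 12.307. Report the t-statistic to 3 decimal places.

H₀: β₁ = 12.307 vs H₁: β₁ < 12.307.
t = (b₁ − β₁⁰)/SE = (7.479 − 12.307) / 3.585 = -1.347.
df = n − k − 1 = 253 − 3 − 1 = 249.
One-sided p ≈ 0.0896, which is < 0.1, so reject H₀.
There is evidence that the true slope on living area is below 12.307 $1000s per unit, holding the other predictors fixed.

t = -1.347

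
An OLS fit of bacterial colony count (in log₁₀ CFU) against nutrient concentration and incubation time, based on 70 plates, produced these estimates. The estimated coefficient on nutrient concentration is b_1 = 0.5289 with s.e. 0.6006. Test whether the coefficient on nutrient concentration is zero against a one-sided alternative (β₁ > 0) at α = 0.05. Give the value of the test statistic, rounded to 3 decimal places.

H₀: β₁ = 0 vs H₁: β₁ > 0.
t = (b_1 − β₁⁰)/SE = 0.5289 / 0.6006 = 0.881.
df = n − k − 1 = 70 − 2 − 1 = 67.
One-sided p ≈ 0.1908, which is ≥ 0.05, so fail to reject H₀.
The data do not give significant evidence that the true slope on nutrient concentration is positive, holding the other predictors fixed.

t = 0.881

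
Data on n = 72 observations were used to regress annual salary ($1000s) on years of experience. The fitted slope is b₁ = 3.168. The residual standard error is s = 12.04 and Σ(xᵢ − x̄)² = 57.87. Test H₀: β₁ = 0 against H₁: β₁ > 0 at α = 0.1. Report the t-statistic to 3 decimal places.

SE(b₁) = s/√Sₓₓ = 12.04/√57.87 = 1.5827.
t = 3.168 / 1.5827 = 2.002.
df = n − 2 = 70.
One-sided p ≈ 0.0246, which is < 0.1, so reject H₀.
There is evidence that the true slope on years of experience is positive.

t = 2.002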